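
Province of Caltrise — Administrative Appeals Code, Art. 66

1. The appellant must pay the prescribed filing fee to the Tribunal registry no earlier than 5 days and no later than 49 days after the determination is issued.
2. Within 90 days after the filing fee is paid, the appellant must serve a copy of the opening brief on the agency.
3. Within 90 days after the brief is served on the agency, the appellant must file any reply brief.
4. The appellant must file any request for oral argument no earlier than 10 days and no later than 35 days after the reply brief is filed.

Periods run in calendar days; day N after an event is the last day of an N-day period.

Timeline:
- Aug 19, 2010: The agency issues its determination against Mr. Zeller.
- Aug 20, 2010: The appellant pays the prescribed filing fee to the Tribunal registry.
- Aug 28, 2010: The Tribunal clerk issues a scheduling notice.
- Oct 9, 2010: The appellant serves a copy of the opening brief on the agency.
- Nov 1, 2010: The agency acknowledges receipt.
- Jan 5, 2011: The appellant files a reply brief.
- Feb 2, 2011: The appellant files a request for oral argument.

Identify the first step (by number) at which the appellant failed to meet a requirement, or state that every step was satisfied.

Step 1: the window is 5–49 days after Aug 19, 2010 (when the determination is issued), so Aug 24, 2010 through Oct 7, 2010; Aug 20, 2010 is 4 days too early.

Step 1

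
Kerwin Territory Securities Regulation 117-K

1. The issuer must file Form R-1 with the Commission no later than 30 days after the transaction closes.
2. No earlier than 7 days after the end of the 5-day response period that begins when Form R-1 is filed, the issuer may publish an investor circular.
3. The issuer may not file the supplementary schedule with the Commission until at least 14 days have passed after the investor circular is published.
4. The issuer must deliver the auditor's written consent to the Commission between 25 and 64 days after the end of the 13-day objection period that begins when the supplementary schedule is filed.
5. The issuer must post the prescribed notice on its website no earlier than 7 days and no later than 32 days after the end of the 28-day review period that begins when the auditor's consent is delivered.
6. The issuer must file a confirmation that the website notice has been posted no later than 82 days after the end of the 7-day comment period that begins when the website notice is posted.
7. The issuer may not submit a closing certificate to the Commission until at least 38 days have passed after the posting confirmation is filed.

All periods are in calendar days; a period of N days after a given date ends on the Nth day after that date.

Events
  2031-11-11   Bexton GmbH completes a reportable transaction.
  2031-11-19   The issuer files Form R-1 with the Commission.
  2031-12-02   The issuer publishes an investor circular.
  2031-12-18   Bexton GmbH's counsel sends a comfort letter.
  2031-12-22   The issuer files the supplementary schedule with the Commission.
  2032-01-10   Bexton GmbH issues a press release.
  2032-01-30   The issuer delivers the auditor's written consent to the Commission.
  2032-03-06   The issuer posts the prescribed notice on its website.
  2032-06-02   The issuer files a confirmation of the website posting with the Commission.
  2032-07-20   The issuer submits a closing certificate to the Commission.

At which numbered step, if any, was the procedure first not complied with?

None — every step was satisfied

Step 1 — counting 30 days from 2031-11-11 (when the transaction closes) gives a deadline of 2031-12-11; 2031-11-19 is within that limit.
Step 2 — must wait 7 days from 2031-11-24 (end of the 5-day response period, which began when Form R-1 is filed on 2031-11-19), so not before 2031-12-01; done 2031-12-02 — permitted.
Step 3 — must wait 14 days from 2031-12-02 (when the investor circular is published), so not before 2031-12-16; done 2031-12-22, after the minimum wait.
Step 4 — 25 and 64 days from 2032-01-04 (end of the 13-day objection period, which began when the supplementary schedule is filed on 2031-12-22) are 2032-01-29 and 2032-03-08 respectively; 2032-01-30 falls inside that range.
Step 5 — 7 and 32 days from 2032-02-27 (end of the 28-day review period, which began when the auditor's consent is delivered on 2032-01-30) are 2032-03-05 and 2032-03-30 respectively; 2032-03-06 falls inside that range.
Step 6 — counting 82 days from 2032-03-13 (end of the 7-day comment period, which began when the website notice is posted on 2032-03-06) gives a deadline of 2032-06-03; 2032-06-02 is within that limit.
Step 7 — must wait 38 days from 2032-06-02 (when the posting confirmation is filed), so not before 2032-07-10; done 2032-07-20, after the minimum wait.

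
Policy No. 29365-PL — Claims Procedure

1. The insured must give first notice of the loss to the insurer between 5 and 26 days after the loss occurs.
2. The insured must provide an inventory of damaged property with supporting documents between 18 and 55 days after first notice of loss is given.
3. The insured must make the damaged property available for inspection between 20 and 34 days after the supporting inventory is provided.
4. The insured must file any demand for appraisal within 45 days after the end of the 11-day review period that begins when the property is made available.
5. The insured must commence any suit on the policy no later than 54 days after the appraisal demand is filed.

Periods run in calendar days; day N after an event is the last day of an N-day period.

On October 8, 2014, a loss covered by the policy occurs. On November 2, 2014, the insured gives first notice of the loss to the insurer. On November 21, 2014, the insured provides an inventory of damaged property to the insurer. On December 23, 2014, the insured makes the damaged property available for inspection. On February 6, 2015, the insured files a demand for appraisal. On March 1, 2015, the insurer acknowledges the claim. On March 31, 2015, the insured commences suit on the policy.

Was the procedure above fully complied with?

(1) the permitted window runs from October 8, 2014 + 5 = October 13, 2014 to October 8, 2014 + 26 = November 3, 2014; done November 2, 2014 — within the window.
(2) the permitted window runs from November 2, 2014 + 18 = November 20, 2014 to November 2, 2014 + 55 = December 27, 2014; done November 21, 2014 — within the window.
(3) the permitted window runs from November 21, 2014 + 20 = December 11, 2014 to November 21, 2014 + 34 = December 25, 2014; done December 23, 2014 — within the window.
(4) due by January 3, 2015 + 45 days = February 17, 2015; done February 6, 2015 — timely.
(5) due by February 6, 2015 + 54 days = April 1, 2015; March 31, 2015 is within that limit.

Yes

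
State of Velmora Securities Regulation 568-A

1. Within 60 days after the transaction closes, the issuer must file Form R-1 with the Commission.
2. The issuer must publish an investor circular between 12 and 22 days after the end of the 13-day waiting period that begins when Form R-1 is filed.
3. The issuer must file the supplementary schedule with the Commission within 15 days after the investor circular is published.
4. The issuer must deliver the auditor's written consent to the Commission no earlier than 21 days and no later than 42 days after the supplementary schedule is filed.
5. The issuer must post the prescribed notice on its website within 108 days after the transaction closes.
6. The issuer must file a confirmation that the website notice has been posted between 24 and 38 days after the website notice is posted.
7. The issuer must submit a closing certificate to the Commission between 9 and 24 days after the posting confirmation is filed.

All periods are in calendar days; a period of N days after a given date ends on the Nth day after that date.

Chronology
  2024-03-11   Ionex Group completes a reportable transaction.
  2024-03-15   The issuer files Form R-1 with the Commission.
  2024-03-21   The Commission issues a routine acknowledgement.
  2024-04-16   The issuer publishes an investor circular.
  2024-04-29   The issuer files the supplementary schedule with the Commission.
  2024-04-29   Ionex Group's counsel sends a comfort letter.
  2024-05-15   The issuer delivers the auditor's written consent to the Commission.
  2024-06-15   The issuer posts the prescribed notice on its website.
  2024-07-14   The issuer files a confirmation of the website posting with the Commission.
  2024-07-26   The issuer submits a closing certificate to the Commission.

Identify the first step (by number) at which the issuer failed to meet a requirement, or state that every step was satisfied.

Step 1: 60 days after 2024-03-11 (when the transaction closes) is 2024-05-10; done 2024-03-15 — timely.
Step 2: the window is 12–22 days after 2024-03-28 (end of the 13-day waiting period, which began when Form R-1 is filed on 2024-03-15), so 2024-04-09 through 2024-04-19; done 2024-04-16, which is between those dates.
Step 3: 15 days after 2024-04-16 (when the investor circular is published) is 2024-05-01; completed 2024-04-29, before the deadline.
Step 4: the window is 21–42 days after 2024-04-29 (when the supplementary schedule is filed), so 2024-05-20 through 2024-06-10; 2024-05-15 is 5 days too early.
Later steps need not be reached.

Step 4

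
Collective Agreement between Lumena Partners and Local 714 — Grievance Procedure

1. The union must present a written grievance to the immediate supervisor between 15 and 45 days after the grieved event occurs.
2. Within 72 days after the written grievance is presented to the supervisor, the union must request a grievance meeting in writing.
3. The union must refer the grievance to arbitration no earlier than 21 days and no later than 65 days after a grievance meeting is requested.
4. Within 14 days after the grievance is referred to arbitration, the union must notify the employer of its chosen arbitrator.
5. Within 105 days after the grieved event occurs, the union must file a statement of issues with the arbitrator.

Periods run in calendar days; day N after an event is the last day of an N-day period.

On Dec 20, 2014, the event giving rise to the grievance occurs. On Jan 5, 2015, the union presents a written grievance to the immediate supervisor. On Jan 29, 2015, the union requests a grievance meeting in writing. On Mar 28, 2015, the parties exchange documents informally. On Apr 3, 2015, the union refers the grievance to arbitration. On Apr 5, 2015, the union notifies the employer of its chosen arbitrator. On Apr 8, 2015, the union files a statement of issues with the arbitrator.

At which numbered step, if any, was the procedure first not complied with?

Step 1: the window is 15–45 days after Dec 20, 2014 (when the grieved event occurs), so Jan 4, 2015 through Feb 3, 2015; done Jan 5, 2015, which is between those dates.
Step 2: 72 days after Jan 5, 2015 (when the written grievance is presented to the supervisor) is Mar 18, 2015; done Jan 29, 2015 — timely.
Step 3: the window is 21–65 days after Jan 29, 2015 (when a grievance meeting is requested), so Feb 19, 2015 through Apr 4, 2015; done Apr 3, 2015 — within the window.
Step 4: 14 days after Apr 3, 2015 (when the grievance is referred to arbitration) is Apr 17, 2015; done Apr 5, 2015 — timely.
Step 5: 105 days after Dec 20, 2014 (when the grieved event occurs) is Apr 4, 2015; not done until Apr 8, 2015, 4 days after the deadline.
The procedure was therefore not followed at step 5.

Step 5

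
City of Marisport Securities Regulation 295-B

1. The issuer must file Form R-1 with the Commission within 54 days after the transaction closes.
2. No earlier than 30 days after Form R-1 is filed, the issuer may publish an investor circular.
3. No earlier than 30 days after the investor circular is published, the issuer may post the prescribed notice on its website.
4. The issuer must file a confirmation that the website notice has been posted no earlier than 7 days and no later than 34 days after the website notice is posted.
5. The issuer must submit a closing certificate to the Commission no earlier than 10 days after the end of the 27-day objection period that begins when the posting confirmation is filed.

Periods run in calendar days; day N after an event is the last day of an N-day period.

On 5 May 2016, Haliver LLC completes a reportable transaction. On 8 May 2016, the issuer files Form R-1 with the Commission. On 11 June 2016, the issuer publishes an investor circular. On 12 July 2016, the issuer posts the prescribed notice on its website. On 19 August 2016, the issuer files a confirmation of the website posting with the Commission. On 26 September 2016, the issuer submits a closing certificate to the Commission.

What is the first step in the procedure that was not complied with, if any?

Step 4

Step 1: 54 days after 5 May 2016 (when the transaction closes) is 28 June 2016; done 8 May 2016 — timely.
Step 2: the earliest permitted date is 30 days after 8 May 2016 (when Form R-1 is filed), i.e. 7 June 2016; 11 June 2016 is on or after that date.
Step 3: the earliest permitted date is 30 days after 11 June 2016 (when the investor circular is published), i.e. 11 July 2016; done 12 July 2016 — permitted.
Step 4: the window is 7–34 days after 12 July 2016 (when the website notice is posted), so 19 July 2016 through 15 August 2016; 19 August 2016 is 4 days past the end of the window.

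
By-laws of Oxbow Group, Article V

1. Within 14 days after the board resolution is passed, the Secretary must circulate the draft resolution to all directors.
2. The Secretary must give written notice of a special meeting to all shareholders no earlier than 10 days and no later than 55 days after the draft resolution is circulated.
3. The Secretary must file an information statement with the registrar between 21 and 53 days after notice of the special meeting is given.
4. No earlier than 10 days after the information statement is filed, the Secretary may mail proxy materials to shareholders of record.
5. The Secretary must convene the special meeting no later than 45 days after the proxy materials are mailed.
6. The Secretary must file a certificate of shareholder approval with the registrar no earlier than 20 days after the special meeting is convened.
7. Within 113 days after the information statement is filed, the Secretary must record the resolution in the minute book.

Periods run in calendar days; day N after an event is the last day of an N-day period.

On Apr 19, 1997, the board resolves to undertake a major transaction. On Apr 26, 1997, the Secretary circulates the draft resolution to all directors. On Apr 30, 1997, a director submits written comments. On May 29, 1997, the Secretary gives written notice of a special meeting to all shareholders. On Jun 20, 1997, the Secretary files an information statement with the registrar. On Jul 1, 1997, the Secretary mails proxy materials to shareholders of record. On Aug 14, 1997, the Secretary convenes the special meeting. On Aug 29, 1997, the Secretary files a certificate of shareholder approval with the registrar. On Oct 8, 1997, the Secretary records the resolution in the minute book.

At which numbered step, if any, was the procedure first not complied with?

Step 1 — counting 14 days from Apr 19, 1997 (when the board resolution is passed) gives a deadline of May 3, 1997; Apr 26, 1997 is within that limit.
Step 2 — 10 and 55 days from Apr 26, 1997 (when the draft resolution is circulated) are May 6, 1997 and Jun 20, 1997 respectively; done May 29, 1997 — within the window.
Step 3 — 21 and 53 days from May 29, 1997 (when notice of the special meeting is given) are Jun 19, 1997 and Jul 21, 1997 respectively; done Jun 20, 1997 — within the window.
Step 4 — must wait 10 days from Jun 20, 1997 (when the information statement is filed), so not before Jun 30, 1997; done Jul 1, 1997 — permitted.
Step 5 — counting 45 days from Jul 1, 1997 (when the proxy materials are mailed) gives a deadline of Aug 15, 1997; Aug 14, 1997 is within that limit.
Step 6 — must wait 20 days from Aug 14, 1997 (when the special meeting is convened), so not before Sep 3, 1997; acted on Aug 29, 1997, 5 days prematurely.

Step 6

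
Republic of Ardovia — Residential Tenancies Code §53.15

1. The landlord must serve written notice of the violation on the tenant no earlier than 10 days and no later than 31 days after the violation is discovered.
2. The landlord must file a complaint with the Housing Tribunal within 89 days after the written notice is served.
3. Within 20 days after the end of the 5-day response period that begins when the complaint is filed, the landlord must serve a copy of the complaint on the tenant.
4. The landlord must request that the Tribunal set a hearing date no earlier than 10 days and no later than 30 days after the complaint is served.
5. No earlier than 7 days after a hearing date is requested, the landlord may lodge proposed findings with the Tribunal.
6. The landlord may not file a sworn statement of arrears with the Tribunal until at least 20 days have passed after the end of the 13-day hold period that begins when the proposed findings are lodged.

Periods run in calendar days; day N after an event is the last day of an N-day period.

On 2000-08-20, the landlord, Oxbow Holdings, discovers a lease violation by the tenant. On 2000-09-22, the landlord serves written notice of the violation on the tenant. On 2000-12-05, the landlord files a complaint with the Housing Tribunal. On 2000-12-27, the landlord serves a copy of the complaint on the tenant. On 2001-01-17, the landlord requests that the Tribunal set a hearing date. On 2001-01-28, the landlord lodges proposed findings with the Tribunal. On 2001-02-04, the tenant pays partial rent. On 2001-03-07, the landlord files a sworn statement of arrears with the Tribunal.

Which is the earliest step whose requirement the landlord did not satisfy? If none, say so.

Step 1

Step 1 — 10 and 31 days from 2000-08-20 (when the violation is discovered) are 2000-08-30 and 2000-09-20 respectively; done 2000-09-22 — 2 days after the window closed.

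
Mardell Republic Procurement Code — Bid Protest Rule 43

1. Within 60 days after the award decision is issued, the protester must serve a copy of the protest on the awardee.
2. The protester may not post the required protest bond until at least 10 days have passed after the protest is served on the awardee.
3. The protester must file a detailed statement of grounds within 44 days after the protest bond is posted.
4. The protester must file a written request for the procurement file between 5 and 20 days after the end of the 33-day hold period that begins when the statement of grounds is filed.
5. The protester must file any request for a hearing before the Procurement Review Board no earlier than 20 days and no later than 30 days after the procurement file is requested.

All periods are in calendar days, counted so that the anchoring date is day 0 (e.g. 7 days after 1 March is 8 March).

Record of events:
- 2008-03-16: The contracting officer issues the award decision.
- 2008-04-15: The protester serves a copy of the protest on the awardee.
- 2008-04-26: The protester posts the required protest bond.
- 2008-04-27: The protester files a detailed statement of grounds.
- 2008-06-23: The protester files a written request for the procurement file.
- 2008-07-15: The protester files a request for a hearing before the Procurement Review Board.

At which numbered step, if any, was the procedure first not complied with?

Step 4

Step 1 — counting 60 days from 2008-03-16 (when the award decision is issued) gives a deadline of 2008-05-15; completed 2008-04-15, before the deadline.
Step 2 — must wait 10 days from 2008-04-15 (when the protest is served on the awardee), so not before 2008-04-25; done 2008-04-26, after the minimum wait.
Step 3 — counting 44 days from 2008-04-26 (when the protest bond is posted) gives a deadline of 2008-06-09; completed 2008-04-27, before the deadline.
Step 4 — 5 and 20 days from 2008-05-30 (end of the 33-day hold period, which began when the statement of grounds is filed on 2008-04-27) are 2008-06-04 and 2008-06-19 respectively; 2008-06-23 is 4 days past the end of the window.
No need to go further; step 4 was not satisfied.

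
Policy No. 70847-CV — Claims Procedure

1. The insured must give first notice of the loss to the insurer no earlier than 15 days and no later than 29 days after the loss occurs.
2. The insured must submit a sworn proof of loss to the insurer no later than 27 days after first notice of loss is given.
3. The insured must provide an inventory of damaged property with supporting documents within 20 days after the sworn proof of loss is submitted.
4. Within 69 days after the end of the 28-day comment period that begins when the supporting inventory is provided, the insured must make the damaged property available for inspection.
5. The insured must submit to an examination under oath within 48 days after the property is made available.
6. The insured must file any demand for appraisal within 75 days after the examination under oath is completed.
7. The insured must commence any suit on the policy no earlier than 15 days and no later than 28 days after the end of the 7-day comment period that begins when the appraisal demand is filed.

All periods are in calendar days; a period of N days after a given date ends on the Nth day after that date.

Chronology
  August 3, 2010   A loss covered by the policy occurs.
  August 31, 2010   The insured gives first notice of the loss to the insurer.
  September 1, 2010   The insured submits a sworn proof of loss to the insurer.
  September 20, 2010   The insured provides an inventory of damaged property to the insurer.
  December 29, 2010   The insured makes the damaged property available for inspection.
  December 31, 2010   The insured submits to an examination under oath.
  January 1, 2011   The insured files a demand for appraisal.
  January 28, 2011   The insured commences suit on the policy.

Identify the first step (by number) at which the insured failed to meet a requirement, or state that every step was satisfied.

Step 1 — 15 and 29 days from August 3, 2010 (when the loss occurs) are August 18, 2010 and September 1, 2010 respectively; done August 31, 2010 — within the window.
Step 2 — counting 27 days from August 31, 2010 (when first notice of loss is given) gives a deadline of September 27, 2010; September 1, 2010 is within that limit.
Step 3 — counting 20 days from September 1, 2010 (when the sworn proof of loss is submitted) gives a deadline of September 21, 2010; completed September 20, 2010, before the deadline.
Step 4 — counting 69 days from October 18, 2010 (end of the 28-day comment period, which began when the supporting inventory is provided on September 20, 2010) gives a deadline of December 26, 2010; not done until December 29, 2010, 3 days after the deadline.
Later steps need not be reached.

Step 4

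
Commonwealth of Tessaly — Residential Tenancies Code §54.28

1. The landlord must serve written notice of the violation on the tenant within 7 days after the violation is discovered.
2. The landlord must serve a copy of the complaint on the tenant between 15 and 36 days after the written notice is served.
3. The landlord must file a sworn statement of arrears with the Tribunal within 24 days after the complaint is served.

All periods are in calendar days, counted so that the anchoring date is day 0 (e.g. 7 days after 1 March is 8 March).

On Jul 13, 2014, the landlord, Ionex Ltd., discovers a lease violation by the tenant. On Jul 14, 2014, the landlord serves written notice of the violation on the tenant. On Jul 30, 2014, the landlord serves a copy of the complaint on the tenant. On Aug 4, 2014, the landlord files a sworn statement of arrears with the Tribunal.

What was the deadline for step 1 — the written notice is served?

Jul 20, 2014

Step 1 runs from Jul 13, 2014, when the violation is discovered. 7 days after Jul 13, 2014 is Jul 20, 2014.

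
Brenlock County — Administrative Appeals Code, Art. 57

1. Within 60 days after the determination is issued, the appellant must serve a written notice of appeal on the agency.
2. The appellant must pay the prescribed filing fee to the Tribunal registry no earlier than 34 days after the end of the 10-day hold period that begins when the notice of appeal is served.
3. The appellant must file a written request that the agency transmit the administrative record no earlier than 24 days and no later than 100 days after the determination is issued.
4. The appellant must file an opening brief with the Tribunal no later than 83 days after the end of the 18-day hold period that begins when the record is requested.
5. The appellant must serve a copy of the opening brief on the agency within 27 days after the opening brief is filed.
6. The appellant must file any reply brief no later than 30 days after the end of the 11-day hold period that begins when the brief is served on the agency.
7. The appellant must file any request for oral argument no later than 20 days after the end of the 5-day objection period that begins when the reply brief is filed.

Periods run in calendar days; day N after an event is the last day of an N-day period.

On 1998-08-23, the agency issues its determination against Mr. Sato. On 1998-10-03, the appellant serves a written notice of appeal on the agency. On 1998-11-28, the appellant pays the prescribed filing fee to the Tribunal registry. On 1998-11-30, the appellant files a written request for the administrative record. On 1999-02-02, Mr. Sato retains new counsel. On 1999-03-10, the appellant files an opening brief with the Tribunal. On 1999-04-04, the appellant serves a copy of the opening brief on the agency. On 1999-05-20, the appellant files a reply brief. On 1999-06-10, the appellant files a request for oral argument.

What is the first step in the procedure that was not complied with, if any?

Step 1 — counting 60 days from 1998-08-23 (when the determination is issued) gives a deadline of 1998-10-22; completed 1998-10-03, before the deadline.
Step 2 — must wait 34 days from 1998-10-13 (end of the 10-day hold period, which began when the notice of appeal is served on 1998-10-03), so not before 1998-11-16; done 1998-11-28 — permitted.
Step 3 — 24 and 100 days from 1998-08-23 (when the determination is issued) are 1998-09-16 and 1998-12-01 respectively; 1998-11-30 falls inside that range.
Step 4 — counting 83 days from 1998-12-18 (end of the 18-day hold period, which began when the record is requested on 1998-11-30) gives a deadline of 1999-03-11; completed 1999-03-10, before the deadline.
Step 5 — counting 27 days from 1999-03-10 (when the opening brief is filed) gives a deadline of 1999-04-06; completed 1999-04-04, before the deadline.
Step 6 — counting 30 days from 1999-04-15 (end of the 11-day hold period, which began when the brief is served on the agency on 1999-04-04) gives a deadline of 1999-05-15; done 1999-05-20 — 5 days late.

Step 6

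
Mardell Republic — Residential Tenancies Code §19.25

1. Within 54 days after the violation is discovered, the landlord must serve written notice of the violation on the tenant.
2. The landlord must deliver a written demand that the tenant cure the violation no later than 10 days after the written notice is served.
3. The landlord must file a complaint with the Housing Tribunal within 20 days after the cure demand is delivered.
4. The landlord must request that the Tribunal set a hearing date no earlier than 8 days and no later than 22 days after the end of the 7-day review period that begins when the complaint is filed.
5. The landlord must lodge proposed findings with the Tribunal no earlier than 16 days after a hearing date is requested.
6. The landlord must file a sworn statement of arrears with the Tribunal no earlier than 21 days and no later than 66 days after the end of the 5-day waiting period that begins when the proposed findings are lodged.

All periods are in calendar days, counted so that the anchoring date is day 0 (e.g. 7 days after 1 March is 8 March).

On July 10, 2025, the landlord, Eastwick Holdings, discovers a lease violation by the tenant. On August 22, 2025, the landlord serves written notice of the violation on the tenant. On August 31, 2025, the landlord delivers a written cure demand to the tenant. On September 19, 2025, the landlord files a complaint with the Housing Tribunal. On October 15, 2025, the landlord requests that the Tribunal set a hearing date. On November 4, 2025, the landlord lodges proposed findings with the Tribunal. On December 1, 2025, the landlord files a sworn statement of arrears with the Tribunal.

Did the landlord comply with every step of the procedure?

Yes

(1) due by July 10, 2025 + 54 days = September 2, 2025; completed August 22, 2025, before the deadline.
(2) due by August 22, 2025 + 10 days = September 1, 2025; completed August 31, 2025, before the deadline.
(3) due by August 31, 2025 + 20 days = September 20, 2025; completed September 19, 2025, before the deadline.
(4) the permitted window runs from September 26, 2025 + 8 = October 4, 2025 to September 26, 2025 + 22 = October 18, 2025; done October 15, 2025 — within the window.
(5) permitted from October 15, 2025 + 16 days = October 31, 2025 onward; done November 4, 2025, after the minimum wait.
(6) the permitted window runs from November 9, 2025 + 21 = November 30, 2025 to November 9, 2025 + 66 = January 14, 2026; done December 1, 2025 — within the window.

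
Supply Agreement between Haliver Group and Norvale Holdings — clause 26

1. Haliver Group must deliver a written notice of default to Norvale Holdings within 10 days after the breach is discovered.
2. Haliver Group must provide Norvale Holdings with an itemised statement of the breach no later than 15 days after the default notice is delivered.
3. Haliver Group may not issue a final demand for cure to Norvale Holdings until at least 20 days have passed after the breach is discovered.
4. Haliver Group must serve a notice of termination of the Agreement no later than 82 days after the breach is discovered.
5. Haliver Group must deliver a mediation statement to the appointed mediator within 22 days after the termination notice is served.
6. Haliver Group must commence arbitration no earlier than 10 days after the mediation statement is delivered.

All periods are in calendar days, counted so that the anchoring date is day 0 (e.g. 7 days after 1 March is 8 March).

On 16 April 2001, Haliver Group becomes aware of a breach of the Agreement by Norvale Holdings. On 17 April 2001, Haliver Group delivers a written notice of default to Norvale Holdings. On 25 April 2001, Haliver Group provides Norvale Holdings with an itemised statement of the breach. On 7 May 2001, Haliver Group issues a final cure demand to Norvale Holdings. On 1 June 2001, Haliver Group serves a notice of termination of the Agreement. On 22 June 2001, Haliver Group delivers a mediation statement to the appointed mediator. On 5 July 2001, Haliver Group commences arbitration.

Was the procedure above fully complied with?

Yes

(1) due by 16 April 2001 + 10 days = 26 April 2001; 17 April 2001 is within that limit.
(2) due by 17 April 2001 + 15 days = 2 May 2001; completed 25 April 2001, before the deadline.
(3) permitted from 16 April 2001 + 20 days = 6 May 2001 onward; done 7 May 2001, after the minimum wait.
(4) due by 16 April 2001 + 82 days = 7 July 2001; done 1 June 2001 — timely.
(5) due by 1 June 2001 + 22 days = 23 June 2001; completed 22 June 2001, before the deadline.
(6) permitted from 22 June 2001 + 10 days = 2 July 2001 onward; done 5 July 2001 — permitted.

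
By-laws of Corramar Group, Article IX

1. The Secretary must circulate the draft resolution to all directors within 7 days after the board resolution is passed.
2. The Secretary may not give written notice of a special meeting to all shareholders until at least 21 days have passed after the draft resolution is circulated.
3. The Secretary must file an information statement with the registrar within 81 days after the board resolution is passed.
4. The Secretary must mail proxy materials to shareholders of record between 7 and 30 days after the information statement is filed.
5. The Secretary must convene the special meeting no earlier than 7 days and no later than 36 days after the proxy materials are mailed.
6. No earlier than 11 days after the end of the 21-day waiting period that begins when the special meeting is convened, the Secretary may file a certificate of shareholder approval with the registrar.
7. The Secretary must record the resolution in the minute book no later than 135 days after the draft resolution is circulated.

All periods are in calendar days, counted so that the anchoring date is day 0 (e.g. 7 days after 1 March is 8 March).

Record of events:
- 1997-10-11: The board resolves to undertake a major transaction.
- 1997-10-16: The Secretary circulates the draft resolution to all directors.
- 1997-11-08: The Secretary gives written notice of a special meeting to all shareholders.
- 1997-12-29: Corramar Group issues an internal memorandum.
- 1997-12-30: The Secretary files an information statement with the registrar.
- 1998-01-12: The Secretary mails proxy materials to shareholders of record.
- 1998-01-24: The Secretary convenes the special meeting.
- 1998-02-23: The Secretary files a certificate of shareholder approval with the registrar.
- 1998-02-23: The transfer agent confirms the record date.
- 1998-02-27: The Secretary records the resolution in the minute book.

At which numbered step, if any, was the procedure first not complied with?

Step 1: 7 days after 1997-10-11 (when the board resolution is passed) is 1997-10-18; completed 1997-10-16, before the deadline.
Step 2: the earliest permitted date is 21 days after 1997-10-16 (when the draft resolution is circulated), i.e. 1997-11-06; 1997-11-08 is on or after that date.
Step 3: 81 days after 1997-10-11 (when the board resolution is passed) is 1997-12-31; done 1997-12-30 — timely.
Step 4: the window is 7–30 days after 1997-12-30 (when the information statement is filed), so 1998-01-06 through 1998-01-29; done 1998-01-12 — within the window.
Step 5: the window is 7–36 days after 1998-01-12 (when the proxy materials are mailed), so 1998-01-19 through 1998-02-17; 1998-01-24 falls inside that range.
Step 6: the earliest permitted date is 11 days after 1998-02-14 (end of the 21-day waiting period, which began when the special meeting is convened on 1998-01-24), i.e. 1998-02-25; done 1998-02-23 — 2 days too early.

Step 6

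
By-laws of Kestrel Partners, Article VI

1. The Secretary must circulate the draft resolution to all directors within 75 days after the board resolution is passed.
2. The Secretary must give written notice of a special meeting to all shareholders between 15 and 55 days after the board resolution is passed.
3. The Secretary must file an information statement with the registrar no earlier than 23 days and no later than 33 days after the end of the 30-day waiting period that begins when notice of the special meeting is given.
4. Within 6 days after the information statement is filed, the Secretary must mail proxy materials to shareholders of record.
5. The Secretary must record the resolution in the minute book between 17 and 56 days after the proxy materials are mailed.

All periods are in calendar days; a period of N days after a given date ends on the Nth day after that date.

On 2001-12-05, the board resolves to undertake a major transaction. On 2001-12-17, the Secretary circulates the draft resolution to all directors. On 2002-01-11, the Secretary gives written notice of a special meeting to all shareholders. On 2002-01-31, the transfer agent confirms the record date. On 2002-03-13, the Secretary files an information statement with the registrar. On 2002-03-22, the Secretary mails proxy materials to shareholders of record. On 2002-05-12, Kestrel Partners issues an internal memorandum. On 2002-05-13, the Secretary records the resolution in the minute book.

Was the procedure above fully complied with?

Step 1: 75 days after 2001-12-05 (when the board resolution is passed) is 2002-02-18; completed 2001-12-17, before the deadline.
Step 2: the window is 15–55 days after 2001-12-05 (when the board resolution is passed), so 2001-12-20 through 2002-01-29; done 2002-01-11, which is between those dates.
Step 3: the window is 23–33 days after 2002-02-10 (end of the 30-day waiting period, which began when notice of the special meeting is given on 2002-01-11), so 2002-03-05 through 2002-03-15; 2002-03-13 falls inside that range.
Step 4: 6 days after 2002-03-13 (when the information statement is filed) is 2002-03-19; 2002-03-22 misses that deadline by 3 days.

No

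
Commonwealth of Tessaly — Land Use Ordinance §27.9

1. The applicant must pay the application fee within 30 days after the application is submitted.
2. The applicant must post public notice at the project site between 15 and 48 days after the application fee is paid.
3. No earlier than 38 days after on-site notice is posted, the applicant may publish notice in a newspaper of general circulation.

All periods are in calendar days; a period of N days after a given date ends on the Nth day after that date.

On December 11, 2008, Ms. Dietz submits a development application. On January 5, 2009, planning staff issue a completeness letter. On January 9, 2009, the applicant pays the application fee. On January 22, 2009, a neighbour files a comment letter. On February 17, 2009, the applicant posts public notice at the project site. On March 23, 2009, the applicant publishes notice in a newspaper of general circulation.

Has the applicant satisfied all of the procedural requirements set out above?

No

Step 1: 30 days after December 11, 2008 (when the application is submitted) is January 10, 2009; done January 9, 2009 — timely.
Step 2: the window is 15–48 days after January 9, 2009 (when the application fee is paid), so January 24, 2009 through February 26, 2009; done February 17, 2009 — within the window.
Step 3: the earliest permitted date is 38 days after February 17, 2009 (when on-site notice is posted), i.e. March 27, 2009; done March 23, 2009 — 4 days too early.
That is the first point of non-compliance.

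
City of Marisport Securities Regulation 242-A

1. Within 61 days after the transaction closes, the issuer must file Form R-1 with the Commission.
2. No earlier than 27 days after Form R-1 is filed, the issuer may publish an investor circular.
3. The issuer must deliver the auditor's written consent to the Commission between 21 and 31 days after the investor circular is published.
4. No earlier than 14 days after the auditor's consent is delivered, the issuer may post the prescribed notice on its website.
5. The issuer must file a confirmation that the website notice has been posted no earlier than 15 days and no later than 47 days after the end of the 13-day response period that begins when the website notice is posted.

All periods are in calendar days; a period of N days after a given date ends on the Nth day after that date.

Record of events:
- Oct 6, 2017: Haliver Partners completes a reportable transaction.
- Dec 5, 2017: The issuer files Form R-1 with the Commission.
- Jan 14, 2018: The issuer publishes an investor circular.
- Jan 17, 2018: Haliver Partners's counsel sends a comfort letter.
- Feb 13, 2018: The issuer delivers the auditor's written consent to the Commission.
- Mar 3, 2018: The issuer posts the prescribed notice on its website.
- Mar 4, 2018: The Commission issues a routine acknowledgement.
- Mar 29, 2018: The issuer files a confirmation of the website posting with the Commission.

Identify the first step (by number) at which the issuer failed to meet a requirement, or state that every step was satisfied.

Step 1 — counting 61 days from Oct 6, 2017 (when the transaction closes) gives a deadline of Dec 6, 2017; Dec 5, 2017 is within that limit.
Step 2 — must wait 27 days from Dec 5, 2017 (when Form R-1 is filed), so not before Jan 1, 2018; Jan 14, 2018 is on or after that date.
Step 3 — 21 and 31 days from Jan 14, 2018 (when the investor circular is published) are Feb 4, 2018 and Feb 14, 2018 respectively; done Feb 13, 2018, which is between those dates.
Step 4 — must wait 14 days from Feb 13, 2018 (when the auditor's consent is delivered), so not before Feb 27, 2018; Mar 3, 2018 is on or after that date.
Step 5 — 15 and 47 days from Mar 16, 2018 (end of the 13-day response period, which began when the website notice is posted on Mar 3, 2018) are Mar 31, 2018 and May 2, 2018 respectively; Mar 29, 2018 is 2 days too early.

Step 5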